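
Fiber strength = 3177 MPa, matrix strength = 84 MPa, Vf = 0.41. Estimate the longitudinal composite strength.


sigma_1 = sigma_f*Vf + sigma_m*(1-Vf) = 3177*0.41 + 84*0.59 = 1352.1 MPa

1352.1 MPa


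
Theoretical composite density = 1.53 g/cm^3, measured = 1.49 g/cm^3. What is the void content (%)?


Void% = (rho_theo - rho_actual)/rho_theo * 100 = (1.53 - 1.49)/1.53 * 100 = 2.61%

2.61%


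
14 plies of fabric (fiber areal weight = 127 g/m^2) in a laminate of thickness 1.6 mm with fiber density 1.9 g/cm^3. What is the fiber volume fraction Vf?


Vf = n * FAW / (rho_f * h * 1000) = 14 * 127 / (1.9 * 1.6 * 1000) = 0.5849

0.5849


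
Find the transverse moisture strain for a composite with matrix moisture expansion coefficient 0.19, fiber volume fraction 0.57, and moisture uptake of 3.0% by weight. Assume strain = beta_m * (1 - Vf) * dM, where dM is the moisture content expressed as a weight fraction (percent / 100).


dM = 3.0/100 = 0.03
strain = beta_m * (1-Vf) * dM = 0.19 * 0.43 * 0.03 = 0.002451

0.002451


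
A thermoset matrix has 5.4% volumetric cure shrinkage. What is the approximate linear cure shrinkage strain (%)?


Linear shrinkage ≈ vol_shrink/3 = 5.4/3 = 1.8%

1.8%


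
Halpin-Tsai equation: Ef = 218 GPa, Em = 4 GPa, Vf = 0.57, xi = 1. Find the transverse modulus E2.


eta = (Ef/Em - 1)/(Ef/Em + xi) = (54.5 - 1)/(54.5 + 1) = 0.964
E2 = Em*(1+xi*eta*Vf)/(1-eta*Vf) = 13.76 GPa

13.76 GPa


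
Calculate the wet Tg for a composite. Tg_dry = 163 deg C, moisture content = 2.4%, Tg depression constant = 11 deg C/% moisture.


Tg_wet = Tg_dry - k*moisture = 163 - 11*2.4 = 136.6 deg C

136.6 deg C


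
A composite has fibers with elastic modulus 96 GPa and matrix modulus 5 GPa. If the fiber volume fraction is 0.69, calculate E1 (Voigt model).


E1 = Ef*Vf + Em*(1-Vf) = 96*0.69 + 5*0.31 = 67.79 GPa

67.79 GPa


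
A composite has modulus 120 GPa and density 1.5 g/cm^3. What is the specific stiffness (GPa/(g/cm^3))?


Specific stiffness = E/rho = 120/1.5 = 80.0 GPa/(g/cm^3)

80.0 GPa/(g/cm^3)


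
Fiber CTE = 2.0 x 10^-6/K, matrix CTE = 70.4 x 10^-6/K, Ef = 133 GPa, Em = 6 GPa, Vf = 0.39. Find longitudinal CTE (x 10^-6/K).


E1 = Ef*Vf + Em*(1-Vf) = 55.53
alpha_1 = (alpha_f*Ef*Vf + alpha_m*Em*(1-Vf))/E1 = 6.51 x 10^-6/K

6.51 x 10^-6/K


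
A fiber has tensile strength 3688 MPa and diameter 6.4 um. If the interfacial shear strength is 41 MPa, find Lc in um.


Lc = sigma_f * d / (2 * tau_i) = 3688 * 6.4 / (2 * 41) = 287.8 um

287.8 um


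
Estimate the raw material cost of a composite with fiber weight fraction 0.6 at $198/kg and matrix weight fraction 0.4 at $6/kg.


Cost = cost_f*Wf + cost_m*Wm = 198*0.6 + 6*0.4 = $121.2/kg

$121.2/kg


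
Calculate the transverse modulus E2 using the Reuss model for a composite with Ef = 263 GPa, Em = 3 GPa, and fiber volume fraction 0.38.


1/E2 = Vf/Ef + (1-Vf)/Em = 0.38/263 + 0.62/3
E2 = 4.81 GPa

4.81 GPa


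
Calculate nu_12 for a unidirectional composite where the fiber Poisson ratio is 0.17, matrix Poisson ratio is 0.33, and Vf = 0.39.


nu_12 = nu_f*Vf + nu_m*(1-Vf) = 0.17*0.39 + 0.33*0.61 = 0.2676

0.2676


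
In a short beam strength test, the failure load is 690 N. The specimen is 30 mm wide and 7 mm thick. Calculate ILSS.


ILSS = 3F/(4bh) = 3*690/(4*30*7) = 2.46 MPa

2.46 MPa


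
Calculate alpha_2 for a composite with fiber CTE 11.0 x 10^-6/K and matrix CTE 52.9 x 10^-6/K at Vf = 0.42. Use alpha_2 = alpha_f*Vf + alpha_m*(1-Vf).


alpha_2 = alpha_f*Vf + alpha_m*(1-Vf) = 11.0*0.42 + 52.9*0.58 = 35.3 x 10^-6/K

35.3 x 10^-6/K


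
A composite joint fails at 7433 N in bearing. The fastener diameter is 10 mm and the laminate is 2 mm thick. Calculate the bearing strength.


sigma_br = F/(d*h) = 7433/(10*2) = 371.7 MPa

371.7 MPa


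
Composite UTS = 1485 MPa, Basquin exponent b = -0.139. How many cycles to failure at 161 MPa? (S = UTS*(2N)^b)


N = 0.5 * (S/UTS)^(1/b) = 0.5 * (161/1485)^(1/-0.139) = 4.3722e+06 cycles

4.3722e+06 cycles


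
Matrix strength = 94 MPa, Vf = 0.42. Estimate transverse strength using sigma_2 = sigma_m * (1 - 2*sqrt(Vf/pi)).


factor = 1 - 2*sqrt(0.42/pi) = 0.2687
sigma_2 = 94 * 0.2687 = 25.26 MPa

25.26 MPa


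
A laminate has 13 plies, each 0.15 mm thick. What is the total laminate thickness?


h = n * t_ply = 13 * 0.15 = 1.95 mm

1.95 mm


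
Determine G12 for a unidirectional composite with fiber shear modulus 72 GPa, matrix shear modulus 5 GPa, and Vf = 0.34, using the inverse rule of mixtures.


1/G12 = Vf/Gf + (1-Vf)/Gm = 0.34/72 + 0.66/5
G12 = 7.31 GPa

7.31 GPa


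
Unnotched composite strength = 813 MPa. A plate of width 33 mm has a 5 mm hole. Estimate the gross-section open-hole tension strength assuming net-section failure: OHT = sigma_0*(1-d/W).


OHT = sigma_0*(1-d/W) = 813*(1-5/33) = 689.8 MPa

689.8 MPa


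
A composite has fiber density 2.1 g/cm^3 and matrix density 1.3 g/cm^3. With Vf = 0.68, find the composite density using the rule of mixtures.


rho_c = rho_f*Vf + rho_m*(1-Vf) = 2.1*0.68 + 1.3*0.32 = 1.844 g/cm^3

1.844 g/cm^3


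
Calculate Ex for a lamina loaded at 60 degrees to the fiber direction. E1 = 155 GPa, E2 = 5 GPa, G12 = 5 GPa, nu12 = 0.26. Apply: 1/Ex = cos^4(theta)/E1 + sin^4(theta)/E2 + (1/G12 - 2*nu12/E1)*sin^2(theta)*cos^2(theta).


cos^4(60) = 0.0625, sin^4(60) = 0.5625, sin^2(60)*cos^2(60) = 0.1875
1/G12 - 2*nu12/E1 = 1/5 - 2*0.26/155 = 0.196645 GPa^-1
1/Ex = 0.0625/155 + 0.5625/5 + 0.196645*0.1875 = 0.1497742 GPa^-1
Ex = 6.68 GPa

6.68 GPa


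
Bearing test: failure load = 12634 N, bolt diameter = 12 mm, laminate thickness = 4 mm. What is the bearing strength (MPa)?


sigma_br = F/(d*h) = 12634/(12*4) = 263.2 MPa

263.2 MPa


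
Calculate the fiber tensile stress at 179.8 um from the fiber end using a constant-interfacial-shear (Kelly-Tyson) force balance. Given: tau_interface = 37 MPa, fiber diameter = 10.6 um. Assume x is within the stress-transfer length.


Force balance: sigma_f * (pi*d^2/4) = tau * (pi*d) * x  ->  sigma_f = 4 * tau * x / d
sigma_f = 4 * 37 * 179.8 / 10.6 = 2510.4 MPa

2510.4 MPa


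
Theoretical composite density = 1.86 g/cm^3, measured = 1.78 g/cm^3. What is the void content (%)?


Void% = (rho_theo - rho_actual)/rho_theo * 100 = (1.86 - 1.78)/1.86 * 100 = 4.3%

4.3%


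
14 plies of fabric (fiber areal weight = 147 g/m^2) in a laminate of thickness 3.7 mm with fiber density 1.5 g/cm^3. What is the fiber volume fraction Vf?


Vf = n * FAW / (rho_f * h * 1000) = 14 * 147 / (1.5 * 3.7 * 1000) = 0.3708

0.3708


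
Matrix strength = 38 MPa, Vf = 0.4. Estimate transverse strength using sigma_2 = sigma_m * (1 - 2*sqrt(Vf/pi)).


factor = 1 - 2*sqrt(0.4/pi) = 0.2864
sigma_2 = 38 * 0.2864 = 10.88 MPa

10.88 MPa


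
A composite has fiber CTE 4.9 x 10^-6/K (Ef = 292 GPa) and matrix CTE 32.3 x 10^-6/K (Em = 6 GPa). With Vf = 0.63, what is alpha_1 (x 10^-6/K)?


E1 = Ef*Vf + Em*(1-Vf) = 186.18
alpha_1 = (alpha_f*Ef*Vf + alpha_m*Em*(1-Vf))/E1 = 5.23 x 10^-6/K

5.23 x 10^-6/K


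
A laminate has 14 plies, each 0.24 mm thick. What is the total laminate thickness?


h = n * t_ply = 14 * 0.24 = 3.36 mm

3.36 mm


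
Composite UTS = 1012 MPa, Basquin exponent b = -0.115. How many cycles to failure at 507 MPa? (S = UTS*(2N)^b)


N = 0.5 * (S/UTS)^(1/b) = 0.5 * (507/1012)^(1/-0.115) = 203.7821 cycles

203.7821 cycles


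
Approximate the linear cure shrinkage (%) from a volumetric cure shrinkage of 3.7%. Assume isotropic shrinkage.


Linear shrinkage ≈ vol_shrink/3 = 3.7/3 = 1.233%

1.233%


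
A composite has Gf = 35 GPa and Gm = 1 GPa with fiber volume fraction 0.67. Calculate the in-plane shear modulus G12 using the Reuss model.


1/G12 = Vf/Gf + (1-Vf)/Gm = 0.67/35 + 0.33/1
G12 = 2.86 GPa

2.86 GPa


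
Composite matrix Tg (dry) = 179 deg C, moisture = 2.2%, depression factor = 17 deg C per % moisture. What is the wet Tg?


Tg_wet = Tg_dry - k*moisture = 179 - 17*2.2 = 141.6 deg C

141.6 deg C


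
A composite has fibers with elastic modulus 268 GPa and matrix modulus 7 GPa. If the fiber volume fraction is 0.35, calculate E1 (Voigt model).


E1 = Ef*Vf + Em*(1-Vf) = 268*0.35 + 7*0.65 = 98.35 GPa

98.35 GPa


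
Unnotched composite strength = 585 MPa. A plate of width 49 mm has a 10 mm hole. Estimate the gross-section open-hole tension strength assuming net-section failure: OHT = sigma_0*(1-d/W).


OHT = sigma_0*(1-d/W) = 585*(1-10/49) = 465.6 MPa

465.6 MPa


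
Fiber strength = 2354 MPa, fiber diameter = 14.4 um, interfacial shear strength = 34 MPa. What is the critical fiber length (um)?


Lc = sigma_f * d / (2 * tau_i) = 2354 * 14.4 / (2 * 34) = 498.5 um

498.5 um


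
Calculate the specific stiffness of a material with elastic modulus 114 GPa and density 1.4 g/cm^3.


Specific stiffness = E/rho = 114/1.4 = 81.4 GPa/(g/cm^3)

81.4 GPa/(g/cm^3)


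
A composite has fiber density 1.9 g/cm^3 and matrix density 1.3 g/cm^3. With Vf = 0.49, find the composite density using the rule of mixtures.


rho_c = rho_f*Vf + rho_m*(1-Vf) = 1.9*0.49 + 1.3*0.51 = 1.594 g/cm^3

1.594 g/cm^3


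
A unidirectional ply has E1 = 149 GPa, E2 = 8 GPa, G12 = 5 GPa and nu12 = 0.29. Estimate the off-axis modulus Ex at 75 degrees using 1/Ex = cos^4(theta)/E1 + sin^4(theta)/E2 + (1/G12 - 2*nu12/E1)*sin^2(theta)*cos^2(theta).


cos^4(75) = 0.004487, sin^4(75) = 0.870513, sin^2(75)*cos^2(75) = 0.0625
1/G12 - 2*nu12/E1 = 1/5 - 2*0.29/149 = 0.196107 GPa^-1
1/Ex = 0.004487/149 + 0.870513/8 + 0.196107*0.0625 = 0.1211009 GPa^-1
Ex = 8.26 GPa

8.26 GPa


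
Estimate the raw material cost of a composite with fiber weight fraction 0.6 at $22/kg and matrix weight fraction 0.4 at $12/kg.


Cost = cost_f*Wf + cost_m*Wm = 22*0.6 + 12*0.4 = $18.0/kg

$18.0/kg


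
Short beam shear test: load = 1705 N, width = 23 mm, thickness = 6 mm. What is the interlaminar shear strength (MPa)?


ILSS = 3F/(4bh) = 3*1705/(4*23*6) = 9.27 MPa

9.27 MPa


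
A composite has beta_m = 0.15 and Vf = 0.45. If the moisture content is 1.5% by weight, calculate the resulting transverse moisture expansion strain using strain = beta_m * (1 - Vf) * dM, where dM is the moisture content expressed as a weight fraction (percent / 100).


dM = 1.5/100 = 0.015
strain = beta_m * (1-Vf) * dM = 0.15 * 0.55 * 0.015 = 0.0012375

0.0012375


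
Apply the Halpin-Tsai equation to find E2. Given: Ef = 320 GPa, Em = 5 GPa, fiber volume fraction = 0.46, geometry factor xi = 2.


eta = (Ef/Em - 1)/(Ef/Em + xi) = (64.0 - 1)/(64.0 + 2) = 0.9545
E2 = Em*(1+xi*eta*Vf)/(1-eta*Vf) = 16.74 GPa

16.74 GPa


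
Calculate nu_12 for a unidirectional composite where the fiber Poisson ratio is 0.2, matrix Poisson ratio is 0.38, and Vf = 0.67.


nu_12 = nu_f*Vf + nu_m*(1-Vf) = 0.2*0.67 + 0.38*0.33 = 0.2594

0.2594


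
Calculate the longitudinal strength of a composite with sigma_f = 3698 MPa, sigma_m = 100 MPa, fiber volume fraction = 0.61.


sigma_1 = sigma_f*Vf + sigma_m*(1-Vf) = 3698*0.61 + 100*0.39 = 2294.8 MPa

2294.8 MPa


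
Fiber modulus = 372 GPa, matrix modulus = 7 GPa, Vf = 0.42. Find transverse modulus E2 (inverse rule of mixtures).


1/E2 = Vf/Ef + (1-Vf)/Em = 0.42/372 + 0.58/7
E2 = 11.91 GPa

11.91 GPa


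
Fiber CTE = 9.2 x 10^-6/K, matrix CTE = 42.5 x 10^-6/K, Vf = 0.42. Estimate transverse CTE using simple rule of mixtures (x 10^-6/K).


alpha_2 = alpha_f*Vf + alpha_m*(1-Vf) = 9.2*0.42 + 42.5*0.58 = 28.5 x 10^-6/K

28.5 x 10^-6/K


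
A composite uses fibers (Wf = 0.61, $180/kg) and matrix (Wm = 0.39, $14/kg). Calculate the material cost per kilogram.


Cost = cost_f*Wf + cost_m*Wm = 180*0.61 + 14*0.39 = $115.26/kg

$115.26/kg


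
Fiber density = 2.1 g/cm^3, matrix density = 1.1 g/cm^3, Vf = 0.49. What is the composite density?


rho_c = rho_f*Vf + rho_m*(1-Vf) = 2.1*0.49 + 1.1*0.51 = 1.59 g/cm^3

1.59 g/cm^3


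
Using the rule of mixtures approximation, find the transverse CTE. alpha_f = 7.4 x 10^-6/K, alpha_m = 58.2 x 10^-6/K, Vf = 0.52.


alpha_2 = alpha_f*Vf + alpha_m*(1-Vf) = 7.4*0.52 + 58.2*0.48 = 31.8 x 10^-6/K

31.8 x 10^-6/K


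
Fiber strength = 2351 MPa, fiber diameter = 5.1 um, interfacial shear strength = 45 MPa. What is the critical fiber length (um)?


Lc = sigma_f * d / (2 * tau_i) = 2351 * 5.1 / (2 * 45) = 133.2 um

133.2 um


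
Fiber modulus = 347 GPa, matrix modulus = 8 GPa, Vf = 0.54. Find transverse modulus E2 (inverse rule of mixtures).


1/E2 = Vf/Ef + (1-Vf)/Em = 0.54/347 + 0.46/8
E2 = 16.93 GPa

16.93 GPa


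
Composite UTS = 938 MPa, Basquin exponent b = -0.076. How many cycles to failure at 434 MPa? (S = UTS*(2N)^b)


N = 0.5 * (S/UTS)^(1/b) = 0.5 * (434/938)^(1/-0.076) = 12679.1418 cycles

12679.1418 cycles


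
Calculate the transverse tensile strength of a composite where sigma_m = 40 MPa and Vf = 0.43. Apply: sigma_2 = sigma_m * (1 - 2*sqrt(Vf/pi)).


factor = 1 - 2*sqrt(0.43/pi) = 0.2601
sigma_2 = 40 * 0.2601 = 10.4 MPa

10.4 MPa


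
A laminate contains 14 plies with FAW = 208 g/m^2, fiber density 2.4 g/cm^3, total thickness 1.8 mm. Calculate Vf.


Vf = n * FAW / (rho_f * h * 1000) = 14 * 208 / (2.4 * 1.8 * 1000) = 0.6741

0.6741


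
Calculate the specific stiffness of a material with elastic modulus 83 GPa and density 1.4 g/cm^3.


Specific stiffness = E/rho = 83/1.4 = 59.3 GPa/(g/cm^3)

59.3 GPa/(g/cm^3)


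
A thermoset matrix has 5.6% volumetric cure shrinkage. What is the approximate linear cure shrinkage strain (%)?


Linear shrinkage ≈ vol_shrink/3 = 5.6/3 = 1.867%

1.867%


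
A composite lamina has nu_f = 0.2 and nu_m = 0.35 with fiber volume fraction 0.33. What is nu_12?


nu_12 = nu_f*Vf + nu_m*(1-Vf) = 0.2*0.33 + 0.35*0.67 = 0.3005

0.3005


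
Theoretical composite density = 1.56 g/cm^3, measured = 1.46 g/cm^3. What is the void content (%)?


Void% = (rho_theo - rho_actual)/rho_theo * 100 = (1.56 - 1.46)/1.56 * 100 = 6.41%

6.41%


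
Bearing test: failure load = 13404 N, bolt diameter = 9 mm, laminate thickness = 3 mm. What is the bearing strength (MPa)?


sigma_br = F/(d*h) = 13404/(9*3) = 496.4 MPa

496.4 MPa


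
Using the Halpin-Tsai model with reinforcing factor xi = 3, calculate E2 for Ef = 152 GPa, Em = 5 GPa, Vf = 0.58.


eta = (Ef/Em - 1)/(Ef/Em + xi) = (30.4 - 1)/(30.4 + 3) = 0.8802
E2 = Em*(1+xi*eta*Vf)/(1-eta*Vf) = 25.86 GPa

25.86 GPa


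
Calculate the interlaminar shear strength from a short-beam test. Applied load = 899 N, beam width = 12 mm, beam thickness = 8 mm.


ILSS = 3F/(4bh) = 3*899/(4*12*8) = 7.02 MPa

7.02 MPa


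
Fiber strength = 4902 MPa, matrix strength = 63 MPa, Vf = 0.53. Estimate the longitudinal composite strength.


sigma_1 = sigma_f*Vf + sigma_m*(1-Vf) = 4902*0.53 + 63*0.47 = 2627.7 MPa

2627.7 MPa


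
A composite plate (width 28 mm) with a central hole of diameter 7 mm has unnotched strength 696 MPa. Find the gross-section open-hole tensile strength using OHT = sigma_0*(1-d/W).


OHT = sigma_0*(1-d/W) = 696*(1-7/28) = 522.0 MPa

522.0 MPa


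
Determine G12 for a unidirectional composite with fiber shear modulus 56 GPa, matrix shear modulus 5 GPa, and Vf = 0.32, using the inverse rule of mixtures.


1/G12 = Vf/Gf + (1-Vf)/Gm = 0.32/56 + 0.68/5
G12 = 7.06 GPa

7.06 GPa


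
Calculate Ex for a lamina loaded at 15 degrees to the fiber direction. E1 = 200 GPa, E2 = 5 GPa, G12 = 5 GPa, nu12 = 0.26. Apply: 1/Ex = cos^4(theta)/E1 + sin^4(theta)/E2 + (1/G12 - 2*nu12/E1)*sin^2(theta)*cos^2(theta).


cos^4(15) = 0.870513, sin^4(15) = 0.004487, sin^2(15)*cos^2(15) = 0.0625
1/G12 - 2*nu12/E1 = 1/5 - 2*0.26/200 = 0.1974 GPa^-1
1/Ex = 0.870513/200 + 0.004487/5 + 0.1974*0.0625 = 0.0175875 GPa^-1
Ex = 56.86 GPa

56.86 GPa


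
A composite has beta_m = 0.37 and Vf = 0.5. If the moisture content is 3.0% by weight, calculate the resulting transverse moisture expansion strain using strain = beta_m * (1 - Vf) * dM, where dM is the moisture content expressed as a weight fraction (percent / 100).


dM = 3.0/100 = 0.03
strain = beta_m * (1-Vf) * dM = 0.37 * 0.5 * 0.03 = 0.00555

0.00555


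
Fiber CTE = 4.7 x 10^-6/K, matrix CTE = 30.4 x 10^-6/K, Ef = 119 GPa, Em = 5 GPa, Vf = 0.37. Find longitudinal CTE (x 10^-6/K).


E1 = Ef*Vf + Em*(1-Vf) = 47.18
alpha_1 = (alpha_f*Ef*Vf + alpha_m*Em*(1-Vf))/E1 = 6.42 x 10^-6/K

6.42 x 10^-6/K


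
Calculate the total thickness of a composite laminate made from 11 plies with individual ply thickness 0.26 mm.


h = n * t_ply = 11 * 0.26 = 2.86 mm

2.86 mm


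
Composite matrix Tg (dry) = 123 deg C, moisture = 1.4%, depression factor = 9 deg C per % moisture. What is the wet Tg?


Tg_wet = Tg_dry - k*moisture = 123 - 9*1.4 = 110.4 deg C

110.4 deg C


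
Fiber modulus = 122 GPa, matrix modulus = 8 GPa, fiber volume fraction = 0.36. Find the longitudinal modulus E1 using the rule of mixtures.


E1 = Ef*Vf + Em*(1-Vf) = 122*0.36 + 8*0.64 = 49.04 GPa

49.04 GPa


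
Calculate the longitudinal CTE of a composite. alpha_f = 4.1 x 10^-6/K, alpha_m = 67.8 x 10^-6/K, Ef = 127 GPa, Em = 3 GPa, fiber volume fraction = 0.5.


E1 = Ef*Vf + Em*(1-Vf) = 65.0
alpha_1 = (alpha_f*Ef*Vf + alpha_m*Em*(1-Vf))/E1 = 5.57 x 10^-6/K

5.57 x 10^-6/K


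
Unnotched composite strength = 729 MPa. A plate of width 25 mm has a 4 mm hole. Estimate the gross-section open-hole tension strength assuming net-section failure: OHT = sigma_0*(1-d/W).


OHT = sigma_0*(1-d/W) = 729*(1-4/25) = 612.4 MPa

612.4 MPa


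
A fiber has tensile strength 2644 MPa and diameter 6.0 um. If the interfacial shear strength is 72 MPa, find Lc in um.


Lc = sigma_f * d / (2 * tau_i) = 2644 * 6.0 / (2 * 72) = 110.2 um

110.2 um


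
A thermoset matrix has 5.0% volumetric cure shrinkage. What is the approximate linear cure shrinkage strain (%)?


Linear shrinkage ≈ vol_shrink/3 = 5.0/3 = 1.667%

1.667%


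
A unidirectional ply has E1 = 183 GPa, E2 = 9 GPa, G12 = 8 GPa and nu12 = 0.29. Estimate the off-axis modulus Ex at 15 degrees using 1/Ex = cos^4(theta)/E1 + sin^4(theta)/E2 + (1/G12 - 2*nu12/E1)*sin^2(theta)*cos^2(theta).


cos^4(15) = 0.870513, sin^4(15) = 0.004487, sin^2(15)*cos^2(15) = 0.0625
1/G12 - 2*nu12/E1 = 1/8 - 2*0.29/183 = 0.121831 GPa^-1
1/Ex = 0.870513/183 + 0.004487/9 + 0.121831*0.0625 = 0.0128699 GPa^-1
Ex = 77.7 GPa

77.7 GPa


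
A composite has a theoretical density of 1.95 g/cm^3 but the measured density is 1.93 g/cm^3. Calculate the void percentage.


Void% = (rho_theo - rho_actual)/rho_theo * 100 = (1.95 - 1.93)/1.95 * 100 = 1.03%

1.03%


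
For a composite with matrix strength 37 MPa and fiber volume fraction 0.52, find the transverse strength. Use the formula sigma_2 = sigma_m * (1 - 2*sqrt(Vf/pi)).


factor = 1 - 2*sqrt(0.52/pi) = 0.1863
sigma_2 = 37 * 0.1863 = 6.89 MPa

6.89 MPa


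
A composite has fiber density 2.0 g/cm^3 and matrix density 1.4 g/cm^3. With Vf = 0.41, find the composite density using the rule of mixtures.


rho_c = rho_f*Vf + rho_m*(1-Vf) = 2.0*0.41 + 1.4*0.59 = 1.646 g/cm^3

1.646 g/cm^3


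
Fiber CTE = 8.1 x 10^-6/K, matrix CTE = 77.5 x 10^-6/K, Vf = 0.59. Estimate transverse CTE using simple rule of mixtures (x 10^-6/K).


alpha_2 = alpha_f*Vf + alpha_m*(1-Vf) = 8.1*0.59 + 77.5*0.41 = 36.6 x 10^-6/K

36.6 x 10^-6/K


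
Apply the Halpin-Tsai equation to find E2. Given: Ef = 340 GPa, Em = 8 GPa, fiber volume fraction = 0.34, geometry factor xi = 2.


eta = (Ef/Em - 1)/(Ef/Em + xi) = (42.5 - 1)/(42.5 + 2) = 0.9326
E2 = Em*(1+xi*eta*Vf)/(1-eta*Vf) = 19.14 GPa

19.14 GPa


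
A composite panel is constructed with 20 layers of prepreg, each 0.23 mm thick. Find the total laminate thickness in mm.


h = n * t_ply = 20 * 0.23 = 4.6 mm

4.6 mm


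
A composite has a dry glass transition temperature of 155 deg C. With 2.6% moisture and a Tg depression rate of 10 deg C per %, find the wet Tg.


Tg_wet = Tg_dry - k*moisture = 155 - 10*2.6 = 129.0 deg C

129.0 deg C


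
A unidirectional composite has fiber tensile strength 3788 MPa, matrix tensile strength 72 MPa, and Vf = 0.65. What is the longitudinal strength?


sigma_1 = sigma_f*Vf + sigma_m*(1-Vf) = 3788*0.65 + 72*0.35 = 2487.4 MPa

2487.4 MPa


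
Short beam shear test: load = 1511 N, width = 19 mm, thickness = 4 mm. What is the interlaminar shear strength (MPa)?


ILSS = 3F/(4bh) = 3*1511/(4*19*4) = 14.91 MPa

14.91 MPa


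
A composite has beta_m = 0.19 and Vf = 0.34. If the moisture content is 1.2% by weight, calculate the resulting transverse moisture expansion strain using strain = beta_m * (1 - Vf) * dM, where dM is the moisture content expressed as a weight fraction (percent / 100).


dM = 1.2/100 = 0.012
strain = beta_m * (1-Vf) * dM = 0.19 * 0.66 * 0.012 = 0.0015048

0.0015048


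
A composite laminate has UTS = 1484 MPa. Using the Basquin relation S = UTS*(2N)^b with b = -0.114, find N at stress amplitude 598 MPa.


N = 0.5 * (S/UTS)^(1/b) = 0.5 * (598/1484)^(1/-0.114) = 1450.5667 cycles

1450.5667 cycles


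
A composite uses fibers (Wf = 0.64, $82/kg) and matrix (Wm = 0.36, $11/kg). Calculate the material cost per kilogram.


Cost = cost_f*Wf + cost_m*Wm = 82*0.64 + 11*0.36 = $56.44/kg

$56.44/kg


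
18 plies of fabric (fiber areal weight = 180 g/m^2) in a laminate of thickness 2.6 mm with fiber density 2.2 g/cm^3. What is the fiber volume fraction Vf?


Vf = n * FAW / (rho_f * h * 1000) = 18 * 180 / (2.2 * 2.6 * 1000) = 0.5664

0.5664


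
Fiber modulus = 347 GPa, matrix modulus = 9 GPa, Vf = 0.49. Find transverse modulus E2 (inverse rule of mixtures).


1/E2 = Vf/Ef + (1-Vf)/Em = 0.49/347 + 0.51/9
E2 = 17.22 GPa

17.22 GPa


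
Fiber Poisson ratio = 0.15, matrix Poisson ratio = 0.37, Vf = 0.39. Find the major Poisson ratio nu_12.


nu_12 = nu_f*Vf + nu_m*(1-Vf) = 0.15*0.39 + 0.37*0.61 = 0.2842

0.2842


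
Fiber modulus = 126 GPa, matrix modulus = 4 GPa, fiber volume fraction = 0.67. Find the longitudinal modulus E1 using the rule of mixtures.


E1 = Ef*Vf + Em*(1-Vf) = 126*0.67 + 4*0.33 = 85.74 GPa

85.74 GPa


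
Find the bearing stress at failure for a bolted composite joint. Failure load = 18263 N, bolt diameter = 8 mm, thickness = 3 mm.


sigma_br = F/(d*h) = 18263/(8*3) = 761.0 MPa

761.0 MPa


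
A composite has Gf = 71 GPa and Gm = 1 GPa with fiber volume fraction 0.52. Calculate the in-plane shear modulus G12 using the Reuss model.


1/G12 = Vf/Gf + (1-Vf)/Gm = 0.52/71 + 0.48/1
G12 = 2.05 GPa

2.05 GPa


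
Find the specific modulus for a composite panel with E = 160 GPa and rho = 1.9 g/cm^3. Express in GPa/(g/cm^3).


Specific stiffness = E/rho = 160/1.9 = 84.2 GPa/(g/cm^3)

84.2 GPa/(g/cm^3)


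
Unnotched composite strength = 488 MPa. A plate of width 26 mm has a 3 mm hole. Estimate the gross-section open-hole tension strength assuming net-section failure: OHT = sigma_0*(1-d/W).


OHT = sigma_0*(1-d/W) = 488*(1-3/26) = 431.7 MPa

431.7 MPa


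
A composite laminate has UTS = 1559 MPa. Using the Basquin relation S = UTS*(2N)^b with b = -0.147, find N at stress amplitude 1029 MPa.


N = 0.5 * (S/UTS)^(1/b) = 0.5 * (1029/1559)^(1/-0.147) = 8.4409 cycles

8.4409 cycles


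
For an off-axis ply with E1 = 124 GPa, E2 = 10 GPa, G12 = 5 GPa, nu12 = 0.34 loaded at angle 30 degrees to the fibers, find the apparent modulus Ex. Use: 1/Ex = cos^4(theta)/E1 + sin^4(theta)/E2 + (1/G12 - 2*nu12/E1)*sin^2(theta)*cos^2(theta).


cos^4(30) = 0.5625, sin^4(30) = 0.0625, sin^2(30)*cos^2(30) = 0.1875
1/G12 - 2*nu12/E1 = 1/5 - 2*0.34/124 = 0.194516 GPa^-1
1/Ex = 0.5625/124 + 0.0625/10 + 0.194516*0.1875 = 0.0472581 GPa^-1
Ex = 21.16 GPa

21.16 GPa


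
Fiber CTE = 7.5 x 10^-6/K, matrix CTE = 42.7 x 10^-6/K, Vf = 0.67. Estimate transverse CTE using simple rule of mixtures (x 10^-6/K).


alpha_2 = alpha_f*Vf + alpha_m*(1-Vf) = 7.5*0.67 + 42.7*0.33 = 19.1 x 10^-6/K

19.1 x 10^-6/K


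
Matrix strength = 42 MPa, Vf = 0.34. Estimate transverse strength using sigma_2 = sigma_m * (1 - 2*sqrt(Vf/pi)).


factor = 1 - 2*sqrt(0.34/pi) = 0.342
sigma_2 = 42 * 0.342 = 14.37 MPa

14.37 MPa


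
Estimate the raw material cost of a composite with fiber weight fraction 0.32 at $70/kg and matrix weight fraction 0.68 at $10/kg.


Cost = cost_f*Wf + cost_m*Wm = 70*0.32 + 10*0.68 = $29.2/kg

$29.2/kg


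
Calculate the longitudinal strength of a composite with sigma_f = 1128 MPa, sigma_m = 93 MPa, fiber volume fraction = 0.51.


sigma_1 = sigma_f*Vf + sigma_m*(1-Vf) = 1128*0.51 + 93*0.49 = 620.9 MPa

620.9 MPa


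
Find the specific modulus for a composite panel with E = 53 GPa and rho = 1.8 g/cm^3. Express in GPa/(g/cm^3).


Specific stiffness = E/rho = 53/1.8 = 29.4 GPa/(g/cm^3)

29.4 GPa/(g/cm^3)


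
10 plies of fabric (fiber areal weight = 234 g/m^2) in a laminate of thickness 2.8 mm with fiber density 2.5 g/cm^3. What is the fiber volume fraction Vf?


Vf = n * FAW / (rho_f * h * 1000) = 10 * 234 / (2.5 * 2.8 * 1000) = 0.3343

0.3343


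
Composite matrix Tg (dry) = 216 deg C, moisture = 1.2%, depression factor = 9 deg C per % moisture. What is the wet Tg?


Tg_wet = Tg_dry - k*moisture = 216 - 9*1.2 = 205.2 deg C

205.2 deg C


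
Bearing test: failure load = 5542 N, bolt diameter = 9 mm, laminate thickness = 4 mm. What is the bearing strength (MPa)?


sigma_br = F/(d*h) = 5542/(9*4) = 153.9 MPa

153.9 MPa


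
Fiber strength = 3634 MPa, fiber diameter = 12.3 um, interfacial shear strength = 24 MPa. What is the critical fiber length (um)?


Lc = sigma_f * d / (2 * tau_i) = 3634 * 12.3 / (2 * 24) = 931.2 um

931.2 um


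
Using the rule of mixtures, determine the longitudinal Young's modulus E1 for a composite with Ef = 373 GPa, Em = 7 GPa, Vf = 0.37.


E1 = Ef*Vf + Em*(1-Vf) = 373*0.37 + 7*0.63 = 142.42 GPa

142.42 GPa


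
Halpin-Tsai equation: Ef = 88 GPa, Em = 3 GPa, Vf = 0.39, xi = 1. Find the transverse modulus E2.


eta = (Ef/Em - 1)/(Ef/Em + xi) = (29.3333 - 1)/(29.3333 + 1) = 0.9341
E2 = Em*(1+xi*eta*Vf)/(1-eta*Vf) = 6.44 GPa

6.44 GPa


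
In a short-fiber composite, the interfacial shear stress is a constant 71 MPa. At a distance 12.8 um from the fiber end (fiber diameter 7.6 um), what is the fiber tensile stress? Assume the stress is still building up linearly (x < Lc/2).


Force balance: sigma_f * (pi*d^2/4) = tau * (pi*d) * x  ->  sigma_f = 4 * tau * x / d
sigma_f = 4 * 71 * 12.8 / 7.6 = 478.3 MPa

478.3 MPa


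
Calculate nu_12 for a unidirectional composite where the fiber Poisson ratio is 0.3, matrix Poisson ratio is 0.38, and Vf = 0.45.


nu_12 = nu_f*Vf + nu_m*(1-Vf) = 0.3*0.45 + 0.38*0.55 = 0.344

0.344


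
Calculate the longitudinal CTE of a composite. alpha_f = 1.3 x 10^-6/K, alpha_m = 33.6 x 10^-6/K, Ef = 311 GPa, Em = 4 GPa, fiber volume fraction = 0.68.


E1 = Ef*Vf + Em*(1-Vf) = 212.76
alpha_1 = (alpha_f*Ef*Vf + alpha_m*Em*(1-Vf))/E1 = 1.49 x 10^-6/K

1.49 x 10^-6/K


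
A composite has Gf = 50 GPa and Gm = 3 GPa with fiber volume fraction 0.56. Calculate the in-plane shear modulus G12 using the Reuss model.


1/G12 = Vf/Gf + (1-Vf)/Gm = 0.56/50 + 0.44/3
G12 = 6.33 GPa

6.33 GPa


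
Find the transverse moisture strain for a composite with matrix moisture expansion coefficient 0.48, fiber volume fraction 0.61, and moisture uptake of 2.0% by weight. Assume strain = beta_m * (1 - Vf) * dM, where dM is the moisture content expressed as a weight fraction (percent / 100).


dM = 2.0/100 = 0.02
strain = beta_m * (1-Vf) * dM = 0.48 * 0.39 * 0.02 = 0.003744

0.003744


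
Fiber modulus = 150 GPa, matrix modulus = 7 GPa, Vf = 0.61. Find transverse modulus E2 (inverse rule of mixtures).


1/E2 = Vf/Ef + (1-Vf)/Em = 0.61/150 + 0.39/7
E2 = 16.73 GPa

16.73 GPa


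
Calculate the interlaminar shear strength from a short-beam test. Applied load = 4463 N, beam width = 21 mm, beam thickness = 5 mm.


ILSS = 3F/(4bh) = 3*4463/(4*21*5) = 31.88 MPa

31.88 MPa


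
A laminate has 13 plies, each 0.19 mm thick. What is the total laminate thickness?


h = n * t_ply = 13 * 0.19 = 2.47 mm

2.47 mm


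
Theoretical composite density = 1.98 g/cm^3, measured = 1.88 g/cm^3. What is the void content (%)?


Void% = (rho_theo - rho_actual)/rho_theo * 100 = (1.98 - 1.88)/1.98 * 100 = 5.05%

5.05%


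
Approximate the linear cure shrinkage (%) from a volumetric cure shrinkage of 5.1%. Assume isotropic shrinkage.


Linear shrinkage ≈ vol_shrink/3 = 5.1/3 = 1.7%

1.7%


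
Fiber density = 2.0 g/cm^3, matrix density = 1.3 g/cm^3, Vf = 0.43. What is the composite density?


rho_c = rho_f*Vf + rho_m*(1-Vf) = 2.0*0.43 + 1.3*0.57 = 1.601 g/cm^3

1.601 g/cm^3


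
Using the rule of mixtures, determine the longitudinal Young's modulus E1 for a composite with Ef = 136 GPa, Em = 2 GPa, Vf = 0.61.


E1 = Ef*Vf + Em*(1-Vf) = 136*0.61 + 2*0.39 = 83.74 GPa

83.74 GPa


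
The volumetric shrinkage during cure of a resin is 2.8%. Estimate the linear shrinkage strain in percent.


Linear shrinkage ≈ vol_shrink/3 = 2.8/3 = 0.933%

0.933%


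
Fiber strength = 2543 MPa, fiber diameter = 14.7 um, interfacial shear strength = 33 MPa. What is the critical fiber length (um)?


Lc = sigma_f * d / (2 * tau_i) = 2543 * 14.7 / (2 * 33) = 566.4 um

566.4 um


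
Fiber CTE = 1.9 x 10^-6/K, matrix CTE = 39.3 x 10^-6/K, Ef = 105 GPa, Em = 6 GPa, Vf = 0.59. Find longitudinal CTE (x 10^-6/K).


E1 = Ef*Vf + Em*(1-Vf) = 64.41
alpha_1 = (alpha_f*Ef*Vf + alpha_m*Em*(1-Vf))/E1 = 3.33 x 10^-6/K

3.33 x 10^-6/K


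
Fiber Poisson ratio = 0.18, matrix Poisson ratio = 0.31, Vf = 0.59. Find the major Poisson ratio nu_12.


nu_12 = nu_f*Vf + nu_m*(1-Vf) = 0.18*0.59 + 0.31*0.41 = 0.2333

0.2333


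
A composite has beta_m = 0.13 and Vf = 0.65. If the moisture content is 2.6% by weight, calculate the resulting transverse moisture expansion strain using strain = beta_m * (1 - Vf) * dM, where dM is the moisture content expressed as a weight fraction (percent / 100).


dM = 2.6/100 = 0.026
strain = beta_m * (1-Vf) * dM = 0.13 * 0.35 * 0.026 = 0.001183

0.001183


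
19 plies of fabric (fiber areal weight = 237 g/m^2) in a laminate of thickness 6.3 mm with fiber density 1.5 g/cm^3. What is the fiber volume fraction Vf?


Vf = n * FAW / (rho_f * h * 1000) = 19 * 237 / (1.5 * 6.3 * 1000) = 0.4765

0.4765


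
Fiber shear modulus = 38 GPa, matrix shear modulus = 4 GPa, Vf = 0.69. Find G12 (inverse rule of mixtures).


1/G12 = Vf/Gf + (1-Vf)/Gm = 0.69/38 + 0.31/4
G12 = 10.45 GPa

10.45 GPa


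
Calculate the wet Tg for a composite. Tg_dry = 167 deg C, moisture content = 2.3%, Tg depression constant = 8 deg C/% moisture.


Tg_wet = Tg_dry - k*moisture = 167 - 8*2.3 = 148.6 deg C

148.6 deg C


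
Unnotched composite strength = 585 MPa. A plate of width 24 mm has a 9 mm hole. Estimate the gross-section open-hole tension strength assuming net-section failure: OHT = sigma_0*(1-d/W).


OHT = sigma_0*(1-d/W) = 585*(1-9/24) = 365.6 MPa

365.6 MPa


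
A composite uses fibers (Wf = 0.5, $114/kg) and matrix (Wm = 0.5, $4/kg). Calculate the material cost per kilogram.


Cost = cost_f*Wf + cost_m*Wm = 114*0.5 + 4*0.5 = $59.0/kg

$59.0/kg


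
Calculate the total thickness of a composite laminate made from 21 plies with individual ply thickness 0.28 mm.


h = n * t_ply = 21 * 0.28 = 5.88 mm

5.88 mm


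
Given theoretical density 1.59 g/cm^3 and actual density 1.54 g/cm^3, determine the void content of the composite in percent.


Void% = (rho_theo - rho_actual)/rho_theo * 100 = (1.59 - 1.54)/1.59 * 100 = 3.14%

3.14%


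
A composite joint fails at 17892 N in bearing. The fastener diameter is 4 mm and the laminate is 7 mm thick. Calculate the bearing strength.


sigma_br = F/(d*h) = 17892/(4*7) = 639.0 MPa

639.0 MPa


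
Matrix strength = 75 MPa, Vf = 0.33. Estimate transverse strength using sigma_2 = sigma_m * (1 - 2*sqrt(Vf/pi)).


factor = 1 - 2*sqrt(0.33/pi) = 0.3518
sigma_2 = 75 * 0.3518 = 26.38 MPa

26.38 MPa


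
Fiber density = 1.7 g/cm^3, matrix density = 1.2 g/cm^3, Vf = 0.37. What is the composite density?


rho_c = rho_f*Vf + rho_m*(1-Vf) = 1.7*0.37 + 1.2*0.63 = 1.385 g/cm^3

1.385 g/cm^3


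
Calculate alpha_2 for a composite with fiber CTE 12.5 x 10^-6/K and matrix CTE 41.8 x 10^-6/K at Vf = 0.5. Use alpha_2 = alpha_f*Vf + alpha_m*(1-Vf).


alpha_2 = alpha_f*Vf + alpha_m*(1-Vf) = 12.5*0.5 + 41.8*0.5 = 27.2 x 10^-6/K

27.2 x 10^-6/K


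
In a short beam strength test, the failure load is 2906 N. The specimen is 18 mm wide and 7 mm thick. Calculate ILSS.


ILSS = 3F/(4bh) = 3*2906/(4*18*7) = 17.3 MPa

17.3 MPa


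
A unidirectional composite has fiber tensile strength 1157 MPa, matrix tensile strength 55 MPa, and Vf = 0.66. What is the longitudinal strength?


sigma_1 = sigma_f*Vf + sigma_m*(1-Vf) = 1157*0.66 + 55*0.34 = 782.3 MPa

782.3 MPa


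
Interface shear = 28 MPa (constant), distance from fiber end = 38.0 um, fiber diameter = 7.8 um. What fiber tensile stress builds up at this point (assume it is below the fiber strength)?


Force balance: sigma_f * (pi*d^2/4) = tau * (pi*d) * x  ->  sigma_f = 4 * tau * x / d
sigma_f = 4 * 28 * 38.0 / 7.8 = 545.6 MPa

545.6 MPa


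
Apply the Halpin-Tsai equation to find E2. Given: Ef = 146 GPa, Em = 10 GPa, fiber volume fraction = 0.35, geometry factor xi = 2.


eta = (Ef/Em - 1)/(Ef/Em + xi) = (14.6 - 1)/(14.6 + 2) = 0.8193
E2 = Em*(1+xi*eta*Vf)/(1-eta*Vf) = 22.06 GPa

22.06 GPa


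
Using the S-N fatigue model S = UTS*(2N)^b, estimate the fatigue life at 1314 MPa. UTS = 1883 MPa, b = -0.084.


N = 0.5 * (S/UTS)^(1/b) = 0.5 * (1314/1883)^(1/-0.084) = 36.2366 cycles

36.2366 cycles


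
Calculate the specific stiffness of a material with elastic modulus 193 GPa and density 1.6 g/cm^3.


Specific stiffness = E/rho = 193/1.6 = 120.6 GPa/(g/cm^3)

120.6 GPa/(g/cm^3)


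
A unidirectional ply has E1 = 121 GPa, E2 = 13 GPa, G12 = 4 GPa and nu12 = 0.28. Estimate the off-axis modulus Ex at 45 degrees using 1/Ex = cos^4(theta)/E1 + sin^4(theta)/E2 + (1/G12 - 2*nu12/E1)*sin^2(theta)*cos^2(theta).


cos^4(45) = 0.25, sin^4(45) = 0.25, sin^2(45)*cos^2(45) = 0.25
1/G12 - 2*nu12/E1 = 1/4 - 2*0.28/121 = 0.245372 GPa^-1
1/Ex = 0.25/121 + 0.25/13 + 0.245372*0.25 = 0.0826399 GPa^-1
Ex = 12.1 GPa

12.1 GPa


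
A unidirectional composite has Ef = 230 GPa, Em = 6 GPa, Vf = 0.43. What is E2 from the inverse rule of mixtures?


1/E2 = Vf/Ef + (1-Vf)/Em = 0.43/230 + 0.57/6
E2 = 10.32 GPa

10.32 GPa


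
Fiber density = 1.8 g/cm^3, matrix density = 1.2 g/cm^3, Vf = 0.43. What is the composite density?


rho_c = rho_f*Vf + rho_m*(1-Vf) = 1.8*0.43 + 1.2*0.57 = 1.458 g/cm^3

1.458 g/cm^3


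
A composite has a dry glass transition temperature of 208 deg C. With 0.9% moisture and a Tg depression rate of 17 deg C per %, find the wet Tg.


Tg_wet = Tg_dry - k*moisture = 208 - 17*0.9 = 192.7 deg C

192.7 deg C


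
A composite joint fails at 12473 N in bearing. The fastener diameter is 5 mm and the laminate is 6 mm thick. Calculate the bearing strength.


sigma_br = F/(d*h) = 12473/(5*6) = 415.8 MPa

415.8 MPa


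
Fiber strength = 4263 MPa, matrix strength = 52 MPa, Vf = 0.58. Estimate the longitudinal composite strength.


sigma_1 = sigma_f*Vf + sigma_m*(1-Vf) = 4263*0.58 + 52*0.42 = 2494.4 MPa

2494.4 MPa


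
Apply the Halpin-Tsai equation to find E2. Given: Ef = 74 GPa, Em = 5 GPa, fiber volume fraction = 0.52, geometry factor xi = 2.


eta = (Ef/Em - 1)/(Ef/Em + xi) = (14.8 - 1)/(14.8 + 2) = 0.8214
E2 = Em*(1+xi*eta*Vf)/(1-eta*Vf) = 16.18 GPa

16.18 GPa


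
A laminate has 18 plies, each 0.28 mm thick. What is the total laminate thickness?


h = n * t_ply = 18 * 0.28 = 5.04 mm

5.04 mm


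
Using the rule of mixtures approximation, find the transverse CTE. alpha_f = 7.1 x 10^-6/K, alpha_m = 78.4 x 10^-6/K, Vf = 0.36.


alpha_2 = alpha_f*Vf + alpha_m*(1-Vf) = 7.1*0.36 + 78.4*0.64 = 52.7 x 10^-6/K

52.7 x 10^-6/K


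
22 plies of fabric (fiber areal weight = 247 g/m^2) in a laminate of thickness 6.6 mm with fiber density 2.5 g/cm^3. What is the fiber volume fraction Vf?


Vf = n * FAW / (rho_f * h * 1000) = 22 * 247 / (2.5 * 6.6 * 1000) = 0.3293

0.3293


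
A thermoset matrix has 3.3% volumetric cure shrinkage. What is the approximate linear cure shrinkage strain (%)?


Linear shrinkage ≈ vol_shrink/3 = 3.3/3 = 1.1%

1.1%


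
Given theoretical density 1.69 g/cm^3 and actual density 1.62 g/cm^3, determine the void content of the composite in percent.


Void% = (rho_theo - rho_actual)/rho_theo * 100 = (1.69 - 1.62)/1.69 * 100 = 4.14%

4.14%


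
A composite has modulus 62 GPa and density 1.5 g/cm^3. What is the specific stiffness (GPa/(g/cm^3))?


Specific stiffness = E/rho = 62/1.5 = 41.3 GPa/(g/cm^3)

41.3 GPa/(g/cm^3)


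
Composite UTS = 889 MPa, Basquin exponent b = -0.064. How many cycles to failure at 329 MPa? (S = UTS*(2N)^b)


N = 0.5 * (S/UTS)^(1/b) = 0.5 * (329/889)^(1/-0.064) = 2.7821e+06 cycles

2.7821e+06 cycles


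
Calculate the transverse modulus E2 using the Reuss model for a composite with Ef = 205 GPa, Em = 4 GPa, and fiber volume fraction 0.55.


1/E2 = Vf/Ef + (1-Vf)/Em = 0.55/205 + 0.45/4
E2 = 8.68 GPa

8.68 GPa


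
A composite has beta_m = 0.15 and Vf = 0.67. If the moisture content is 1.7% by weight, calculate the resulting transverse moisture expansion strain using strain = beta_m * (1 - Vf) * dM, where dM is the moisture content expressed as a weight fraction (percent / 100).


dM = 1.7/100 = 0.017
strain = beta_m * (1-Vf) * dM = 0.15 * 0.33 * 0.017 = 0.0008415

0.0008415


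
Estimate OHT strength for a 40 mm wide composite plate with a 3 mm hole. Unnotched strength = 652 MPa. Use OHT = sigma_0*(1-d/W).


OHT = sigma_0*(1-d/W) = 652*(1-3/40) = 603.1 MPa

603.1 MPa


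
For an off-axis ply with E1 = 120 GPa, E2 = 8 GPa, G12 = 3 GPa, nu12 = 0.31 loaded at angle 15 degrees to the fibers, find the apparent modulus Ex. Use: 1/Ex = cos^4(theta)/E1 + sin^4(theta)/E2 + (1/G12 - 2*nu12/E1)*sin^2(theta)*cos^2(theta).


cos^4(15) = 0.870513, sin^4(15) = 0.004487, sin^2(15)*cos^2(15) = 0.0625
1/G12 - 2*nu12/E1 = 1/3 - 2*0.31/120 = 0.328167 GPa^-1
1/Ex = 0.870513/120 + 0.004487/8 + 0.328167*0.0625 = 0.0283256 GPa^-1
Ex = 35.3 GPa

35.3 GPa


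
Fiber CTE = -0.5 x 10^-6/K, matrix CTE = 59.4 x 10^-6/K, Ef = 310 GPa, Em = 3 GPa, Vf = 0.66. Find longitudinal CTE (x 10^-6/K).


E1 = Ef*Vf + Em*(1-Vf) = 205.62
alpha_1 = (alpha_f*Ef*Vf + alpha_m*Em*(1-Vf))/E1 = -0.2 x 10^-6/K

-0.2 x 10^-6/K


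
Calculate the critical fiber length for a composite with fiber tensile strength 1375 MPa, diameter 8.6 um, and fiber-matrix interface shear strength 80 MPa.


Lc = sigma_f * d / (2 * tau_i) = 1375 * 8.6 / (2 * 80) = 73.9 um

73.9 um


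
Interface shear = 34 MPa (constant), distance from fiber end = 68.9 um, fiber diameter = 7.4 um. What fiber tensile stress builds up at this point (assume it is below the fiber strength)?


Force balance: sigma_f * (pi*d^2/4) = tau * (pi*d) * x  ->  sigma_f = 4 * tau * x / d
sigma_f = 4 * 34 * 68.9 / 7.4 = 1266.3 MPa

1266.3 MPa


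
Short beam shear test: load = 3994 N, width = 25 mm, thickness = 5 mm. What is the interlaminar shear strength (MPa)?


ILSS = 3F/(4bh) = 3*3994/(4*25*5) = 23.96 MPa

23.96 MPa


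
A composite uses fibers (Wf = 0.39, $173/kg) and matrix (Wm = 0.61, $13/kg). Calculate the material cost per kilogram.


Cost = cost_f*Wf + cost_m*Wm = 173*0.39 + 13*0.61 = $75.4/kg

$75.4/kg


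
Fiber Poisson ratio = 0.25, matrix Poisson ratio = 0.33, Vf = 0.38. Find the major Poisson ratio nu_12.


nu_12 = nu_f*Vf + nu_m*(1-Vf) = 0.25*0.38 + 0.33*0.62 = 0.2996

0.2996
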